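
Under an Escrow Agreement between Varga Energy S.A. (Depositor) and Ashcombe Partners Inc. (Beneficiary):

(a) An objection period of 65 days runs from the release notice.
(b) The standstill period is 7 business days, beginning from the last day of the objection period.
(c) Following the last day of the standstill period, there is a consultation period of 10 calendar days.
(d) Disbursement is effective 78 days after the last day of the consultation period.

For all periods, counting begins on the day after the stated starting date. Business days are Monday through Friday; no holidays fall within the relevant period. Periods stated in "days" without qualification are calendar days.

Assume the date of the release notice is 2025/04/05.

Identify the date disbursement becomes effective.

Adding 65 calendar days to 2025/04/05 gives 2025/06/09, which is the last day of the objection period.
The last day of the standstill period: 7 business days after Monday, 2025/06/09, skipping weekends — Jun 10, Jun 11, Jun 12, Jun 13, Jun 16, Jun 17, Jun 18 — lands on Wednesday, 2025/06/18.
The last day of the consultation period: 2025/06/18 + 10 days = 2025/06/28.
Adding 78 calendar days to 2025/06/28 gives 2025/09/14, which is the date disbursement becomes effective.

2025/09/14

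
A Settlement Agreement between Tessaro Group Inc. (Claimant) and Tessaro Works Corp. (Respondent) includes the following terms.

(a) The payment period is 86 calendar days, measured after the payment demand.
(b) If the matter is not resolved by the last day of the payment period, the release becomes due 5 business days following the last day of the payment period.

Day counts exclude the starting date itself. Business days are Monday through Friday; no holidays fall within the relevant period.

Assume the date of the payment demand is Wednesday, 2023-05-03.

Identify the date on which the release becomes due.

2023-08-04

The last day of the payment period: 86 calendar days after 2023-05-03 is 2023-07-28.
The date on which the release becomes due: counting 5 business days from Friday, 2023-07-28 (Jul 31, Aug 1, Aug 2, Aug 3, Aug 4, skipping weekends) reaches Friday, 2023-08-04.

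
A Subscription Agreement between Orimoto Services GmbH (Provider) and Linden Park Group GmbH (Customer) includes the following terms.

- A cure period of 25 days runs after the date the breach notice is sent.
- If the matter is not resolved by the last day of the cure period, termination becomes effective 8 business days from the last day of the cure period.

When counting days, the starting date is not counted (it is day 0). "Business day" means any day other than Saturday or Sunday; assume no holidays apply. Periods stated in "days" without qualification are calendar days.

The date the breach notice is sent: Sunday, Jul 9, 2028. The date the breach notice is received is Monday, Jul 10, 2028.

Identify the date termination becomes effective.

The last day of the cure period: Jul 9, 2028 + 25 days = Aug 3, 2028.
The date termination becomes effective: counting 8 business days from Thursday, Aug 3, 2028 (Aug 4, Aug 7, Aug 8, Aug 9, Aug 10, Aug 11, Aug 14, Aug 15, skipping weekends) reaches Tuesday, Aug 15, 2028.

Aug 15, 2028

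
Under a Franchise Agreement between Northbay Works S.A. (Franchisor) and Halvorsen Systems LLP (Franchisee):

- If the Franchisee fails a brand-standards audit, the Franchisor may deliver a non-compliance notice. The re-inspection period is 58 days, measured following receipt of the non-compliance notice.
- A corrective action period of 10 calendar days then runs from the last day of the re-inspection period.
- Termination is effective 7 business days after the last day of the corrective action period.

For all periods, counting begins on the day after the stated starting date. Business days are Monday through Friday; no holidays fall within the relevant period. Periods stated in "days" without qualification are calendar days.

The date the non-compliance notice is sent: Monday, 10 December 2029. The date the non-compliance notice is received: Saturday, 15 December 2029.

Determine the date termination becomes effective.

The last day of the re-inspection period: 58 calendar days after 15 December 2029 is 11 February 2030.
The last day of the corrective action period: 10 calendar days after 11 February 2030 is 21 February 2030.
From Thursday, 21 February 2030, 7 business days (Feb 22, Feb 25, Feb 26, Feb 27, Feb 28, Mar 1, Mar 4, skipping weekends) brings us to Monday, 4 March 2030, which is the date termination becomes effective.

4 March 2030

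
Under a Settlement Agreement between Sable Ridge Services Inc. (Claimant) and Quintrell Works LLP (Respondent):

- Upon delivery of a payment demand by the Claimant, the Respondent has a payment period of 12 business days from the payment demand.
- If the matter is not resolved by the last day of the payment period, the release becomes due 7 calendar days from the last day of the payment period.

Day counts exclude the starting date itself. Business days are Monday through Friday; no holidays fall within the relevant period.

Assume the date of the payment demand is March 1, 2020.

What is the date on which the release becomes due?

March 24, 2020

The last day of the payment period: counting 12 business days from Sunday, March 1, 2020 (Mar 2, Mar 3, Mar 4, Mar 5, …, Mar 13, Mar 16, Mar 17, skipping weekends) reaches Tuesday, March 17, 2020.
Adding 7 calendar days to March 17, 2020 gives March 24, 2020, which is the date on which the release becomes due.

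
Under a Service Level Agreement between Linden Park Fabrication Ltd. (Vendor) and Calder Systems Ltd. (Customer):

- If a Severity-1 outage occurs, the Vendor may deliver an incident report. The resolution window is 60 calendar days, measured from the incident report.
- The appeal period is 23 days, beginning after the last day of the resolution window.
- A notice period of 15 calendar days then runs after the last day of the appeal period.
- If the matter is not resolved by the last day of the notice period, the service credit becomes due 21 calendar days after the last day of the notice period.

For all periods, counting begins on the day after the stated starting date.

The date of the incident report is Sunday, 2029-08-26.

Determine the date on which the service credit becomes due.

The last day of the resolution window: 60 calendar days after 2029-08-26 is 2029-10-25.
The last day of the appeal period: 23 calendar days after 2029-10-25 is 2029-11-17.
Adding 15 calendar days to 2029-11-17 gives 2029-12-02, which is the last day of the notice period.
Adding 21 calendar days to 2029-12-02 gives 2029-12-23, which is the date on which the service credit becomes due.

2029-12-23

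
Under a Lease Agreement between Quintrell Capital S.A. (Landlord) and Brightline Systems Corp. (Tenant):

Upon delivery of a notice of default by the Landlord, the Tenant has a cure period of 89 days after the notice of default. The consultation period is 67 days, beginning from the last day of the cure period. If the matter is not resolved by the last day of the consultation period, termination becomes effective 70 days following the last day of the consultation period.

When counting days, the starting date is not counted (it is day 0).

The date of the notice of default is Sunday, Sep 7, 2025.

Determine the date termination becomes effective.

Adding 89 calendar days to Sep 7, 2025 gives Dec 5, 2025, which is the last day of the cure period.
Adding 67 calendar days to Dec 5, 2025 gives Feb 10, 2026, which is the last day of the consultation period.
The date termination becomes effective: 70 calendar days after Feb 10, 2026 is Apr 21, 2026.

Apr 21, 2026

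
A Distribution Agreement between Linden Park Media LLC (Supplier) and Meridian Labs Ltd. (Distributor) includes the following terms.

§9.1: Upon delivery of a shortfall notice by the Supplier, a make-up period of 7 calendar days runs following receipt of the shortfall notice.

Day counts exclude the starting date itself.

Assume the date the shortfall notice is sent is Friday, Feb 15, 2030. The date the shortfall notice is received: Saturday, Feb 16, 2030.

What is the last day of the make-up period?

Feb 23, 2030

Adding 7 calendar days to Feb 16, 2030 gives Feb 23, 2030, which is the last day of the make-up period.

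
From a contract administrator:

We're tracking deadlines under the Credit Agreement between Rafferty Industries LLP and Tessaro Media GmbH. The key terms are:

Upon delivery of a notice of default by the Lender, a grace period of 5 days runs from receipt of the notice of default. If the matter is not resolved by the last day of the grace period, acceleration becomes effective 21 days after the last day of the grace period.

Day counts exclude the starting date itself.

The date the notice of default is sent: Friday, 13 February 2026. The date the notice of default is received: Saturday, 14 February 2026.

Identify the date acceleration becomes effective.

The last day of the grace period: 14 February 2026 + 5 days = 19 February 2026.
Adding 21 calendar days to 19 February 2026 gives 12 March 2026, which is the date acceleration becomes effective.

12 March 2026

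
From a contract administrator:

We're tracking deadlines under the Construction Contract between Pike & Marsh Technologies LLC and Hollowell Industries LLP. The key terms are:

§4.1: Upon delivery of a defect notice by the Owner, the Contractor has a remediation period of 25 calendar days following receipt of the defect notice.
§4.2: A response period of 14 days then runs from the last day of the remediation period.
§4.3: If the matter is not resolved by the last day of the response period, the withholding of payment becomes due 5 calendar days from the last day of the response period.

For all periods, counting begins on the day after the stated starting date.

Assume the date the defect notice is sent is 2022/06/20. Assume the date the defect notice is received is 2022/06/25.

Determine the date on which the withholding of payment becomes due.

2022/08/08

The last day of the remediation period: 25 calendar days after 2022/06/25 is 2022/07/20.
Adding 14 calendar days to 2022/07/20 gives 2022/08/03, which is the last day of the response period.
The date on which the withholding of payment becomes due: 5 calendar days after 2022/08/03 is 2022/08/08.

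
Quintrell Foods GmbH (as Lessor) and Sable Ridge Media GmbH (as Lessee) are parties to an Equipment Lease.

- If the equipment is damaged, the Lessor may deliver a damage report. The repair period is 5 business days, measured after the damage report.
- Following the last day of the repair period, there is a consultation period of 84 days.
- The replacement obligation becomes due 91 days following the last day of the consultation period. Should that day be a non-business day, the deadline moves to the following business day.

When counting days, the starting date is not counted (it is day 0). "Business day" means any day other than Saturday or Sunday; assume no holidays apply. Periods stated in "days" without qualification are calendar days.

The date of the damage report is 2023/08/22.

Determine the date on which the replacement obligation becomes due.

2024/02/20

The last day of the repair period: 5 business days after Tuesday, 2023/08/22, skipping weekends — Aug 23, Aug 24, Aug 25, Aug 28, Aug 29 — lands on Tuesday, 2023/08/29.
The last day of the consultation period: 84 calendar days after 2023/08/29 is 2023/11/21.
The date on which the replacement obligation becomes due: 2023/11/21 + 91 days = 2024/02/20. 2024/02/20 is a Tuesday, so no roll-forward applies.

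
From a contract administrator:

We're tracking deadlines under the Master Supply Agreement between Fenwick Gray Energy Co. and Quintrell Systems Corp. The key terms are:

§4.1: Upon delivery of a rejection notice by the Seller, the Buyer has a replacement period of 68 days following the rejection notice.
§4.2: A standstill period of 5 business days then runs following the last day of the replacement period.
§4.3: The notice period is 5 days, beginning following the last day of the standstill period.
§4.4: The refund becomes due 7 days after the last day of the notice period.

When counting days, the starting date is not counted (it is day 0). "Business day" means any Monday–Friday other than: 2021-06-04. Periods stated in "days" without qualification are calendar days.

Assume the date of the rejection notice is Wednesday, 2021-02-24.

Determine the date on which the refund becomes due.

2021-05-22

The last day of the replacement period: 2021-02-24 + 68 days = 2021-05-03.
The last day of the standstill period: counting 5 business days from Monday, 2021-05-03 (May 4, May 5, May 6, May 7, May 10, skipping weekends) reaches Monday, 2021-05-10.
The last day of the notice period: 5 calendar days after 2021-05-10 is 2021-05-15.
The date on which the refund becomes due: 7 calendar days after 2021-05-15 is 2021-05-22.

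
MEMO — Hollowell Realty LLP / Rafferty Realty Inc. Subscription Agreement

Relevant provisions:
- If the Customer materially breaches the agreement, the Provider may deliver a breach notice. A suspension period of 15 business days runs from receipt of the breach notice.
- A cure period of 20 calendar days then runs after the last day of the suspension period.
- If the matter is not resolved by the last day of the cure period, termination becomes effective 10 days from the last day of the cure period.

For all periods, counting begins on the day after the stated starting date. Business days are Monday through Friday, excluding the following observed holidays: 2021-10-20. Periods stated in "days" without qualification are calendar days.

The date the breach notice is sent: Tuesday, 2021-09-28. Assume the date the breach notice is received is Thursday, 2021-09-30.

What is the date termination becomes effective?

2021-11-21

From Thursday, 2021-09-30, 15 business days (Oct 1, Oct 4, Oct 5, Oct 6, …, Oct 19, Oct 21, Oct 22, skipping weekends and the listed holiday on Oct 20) brings us to Friday, 2021-10-22, which is the last day of the suspension period.
The last day of the cure period: 20 calendar days after 2021-10-22 is 2021-11-11.
Adding 10 calendar days to 2021-11-11 gives 2021-11-21, which is the date termination becomes effective.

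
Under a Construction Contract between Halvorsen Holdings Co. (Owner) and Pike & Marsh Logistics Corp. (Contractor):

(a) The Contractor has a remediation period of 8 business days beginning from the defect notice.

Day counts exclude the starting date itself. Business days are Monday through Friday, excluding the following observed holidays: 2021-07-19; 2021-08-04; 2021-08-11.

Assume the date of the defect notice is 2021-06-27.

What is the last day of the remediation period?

The last day of the remediation period: 8 business days after Sunday, 2021-06-27, skipping weekends — Jun 28, Jun 29, Jun 30, Jul 1, Jul 2, Jul 5, Jul 6, Jul 7 — lands on Wednesday, 2021-07-07.

2021-07-07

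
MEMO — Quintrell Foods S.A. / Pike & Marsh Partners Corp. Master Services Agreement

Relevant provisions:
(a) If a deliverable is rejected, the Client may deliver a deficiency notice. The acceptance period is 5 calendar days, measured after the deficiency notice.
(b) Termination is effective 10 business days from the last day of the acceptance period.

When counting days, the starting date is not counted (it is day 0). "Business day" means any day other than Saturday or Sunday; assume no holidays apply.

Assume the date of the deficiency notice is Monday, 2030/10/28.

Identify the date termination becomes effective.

The last day of the acceptance period: 2030/10/28 + 5 days = 2030/11/02.
From Saturday, 2030/11/02, 10 business days (Nov 4, Nov 5, Nov 6, Nov 7, Nov 8, Nov 11, Nov 12, Nov 13, Nov 14, Nov 15, skipping weekends) brings us to Friday, 2030/11/15, which is the date termination becomes effective.

2030/11/15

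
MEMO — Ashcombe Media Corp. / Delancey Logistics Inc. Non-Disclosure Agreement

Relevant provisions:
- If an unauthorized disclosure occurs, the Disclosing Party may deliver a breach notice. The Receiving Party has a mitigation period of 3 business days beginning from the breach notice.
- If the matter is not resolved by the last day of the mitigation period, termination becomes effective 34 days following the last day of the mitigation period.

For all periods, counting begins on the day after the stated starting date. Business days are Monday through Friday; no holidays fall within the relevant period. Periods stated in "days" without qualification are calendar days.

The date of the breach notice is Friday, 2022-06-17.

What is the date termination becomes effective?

The last day of the mitigation period: 3 business days after Friday, 2022-06-17, skipping weekends — Jun 20, Jun 21, Jun 22 — lands on Wednesday, 2022-06-22.
Adding 34 calendar days to 2022-06-22 gives 2022-07-26, which is the date termination becomes effective.

2022-07-26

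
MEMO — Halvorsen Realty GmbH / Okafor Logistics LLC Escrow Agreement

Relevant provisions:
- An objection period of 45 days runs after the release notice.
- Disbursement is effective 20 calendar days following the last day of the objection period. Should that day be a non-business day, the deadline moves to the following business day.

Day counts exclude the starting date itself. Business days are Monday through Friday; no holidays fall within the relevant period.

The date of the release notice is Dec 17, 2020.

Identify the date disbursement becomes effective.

Adding 45 calendar days to Dec 17, 2020 gives Jan 31, 2021, which is the last day of the objection period.
The date disbursement becomes effective: 20 calendar days after Jan 31, 2021 is Feb 20, 2021. That falls on a Saturday, so it rolls to the next business day, Monday, Feb 22, 2021.

Feb 22, 2021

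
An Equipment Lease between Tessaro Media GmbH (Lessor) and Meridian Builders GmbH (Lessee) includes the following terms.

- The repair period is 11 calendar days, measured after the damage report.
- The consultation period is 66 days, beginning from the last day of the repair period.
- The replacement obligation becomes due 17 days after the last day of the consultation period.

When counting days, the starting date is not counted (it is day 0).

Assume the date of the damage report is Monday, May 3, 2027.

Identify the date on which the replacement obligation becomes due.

August 5, 2027

The last day of the repair period: 11 calendar days after May 3, 2027 is May 14, 2027.
The last day of the consultation period: 66 calendar days after May 14, 2027 is July 19, 2027.
Adding 17 calendar days to July 19, 2027 gives August 5, 2027, which is the date on which the replacement obligation becomes due.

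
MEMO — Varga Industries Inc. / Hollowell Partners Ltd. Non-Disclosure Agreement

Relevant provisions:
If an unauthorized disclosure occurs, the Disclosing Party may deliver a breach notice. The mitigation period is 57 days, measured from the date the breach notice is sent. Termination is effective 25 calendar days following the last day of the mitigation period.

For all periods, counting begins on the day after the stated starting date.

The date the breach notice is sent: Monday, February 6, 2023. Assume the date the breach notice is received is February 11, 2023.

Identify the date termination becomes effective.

April 29, 2023

Adding 57 calendar days to February 6, 2023 gives April 4, 2023, which is the last day of the mitigation period.
The date termination becomes effective: 25 calendar days after April 4, 2023 is April 29, 2023.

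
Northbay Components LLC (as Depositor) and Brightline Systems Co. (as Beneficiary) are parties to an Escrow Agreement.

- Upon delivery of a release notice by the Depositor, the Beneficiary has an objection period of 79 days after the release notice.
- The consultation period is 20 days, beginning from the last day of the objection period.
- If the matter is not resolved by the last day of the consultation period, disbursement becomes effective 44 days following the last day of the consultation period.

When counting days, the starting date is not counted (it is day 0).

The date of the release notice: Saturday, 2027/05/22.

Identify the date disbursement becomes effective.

The last day of the objection period: 79 calendar days after 2027/05/22 is 2027/08/09.
The last day of the consultation period: 2027/08/09 + 20 days = 2027/08/29.
The date disbursement becomes effective: 2027/08/29 + 44 days = 2027/10/12.

2027/10/12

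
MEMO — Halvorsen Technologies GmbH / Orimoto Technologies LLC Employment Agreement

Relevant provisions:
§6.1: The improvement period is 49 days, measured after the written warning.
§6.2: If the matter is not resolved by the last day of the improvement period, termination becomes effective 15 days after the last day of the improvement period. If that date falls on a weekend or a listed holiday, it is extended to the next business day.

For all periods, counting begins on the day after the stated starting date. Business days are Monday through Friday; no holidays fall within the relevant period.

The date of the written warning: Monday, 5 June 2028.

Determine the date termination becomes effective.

Adding 49 calendar days to 5 June 2028 gives 24 July 2028, which is the last day of the improvement period.
Adding 15 calendar days to 24 July 2028 gives 8 August 2028, which is the date termination becomes effective. 8 August 2028 is a Tuesday, so no roll-forward applies.

8 August 2028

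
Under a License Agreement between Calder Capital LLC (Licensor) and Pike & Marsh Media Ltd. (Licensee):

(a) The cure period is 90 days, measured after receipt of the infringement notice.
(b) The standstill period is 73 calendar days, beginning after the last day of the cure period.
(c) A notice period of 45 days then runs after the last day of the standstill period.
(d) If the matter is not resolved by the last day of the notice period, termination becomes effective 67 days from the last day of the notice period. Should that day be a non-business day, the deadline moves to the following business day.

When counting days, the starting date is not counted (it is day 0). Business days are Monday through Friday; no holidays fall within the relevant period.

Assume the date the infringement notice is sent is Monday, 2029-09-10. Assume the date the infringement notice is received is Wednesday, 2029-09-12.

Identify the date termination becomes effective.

2030-06-14

The last day of the cure period: 90 calendar days after 2029-09-12 is 2029-12-11.
The last day of the standstill period: 73 calendar days after 2029-12-11 is 2030-02-22.
Adding 45 calendar days to 2030-02-22 gives 2030-04-08, which is the last day of the notice period.
The date termination becomes effective: 2030-04-08 + 67 days = 2030-06-14. 2030-06-14 is a Friday, so no roll-forward applies.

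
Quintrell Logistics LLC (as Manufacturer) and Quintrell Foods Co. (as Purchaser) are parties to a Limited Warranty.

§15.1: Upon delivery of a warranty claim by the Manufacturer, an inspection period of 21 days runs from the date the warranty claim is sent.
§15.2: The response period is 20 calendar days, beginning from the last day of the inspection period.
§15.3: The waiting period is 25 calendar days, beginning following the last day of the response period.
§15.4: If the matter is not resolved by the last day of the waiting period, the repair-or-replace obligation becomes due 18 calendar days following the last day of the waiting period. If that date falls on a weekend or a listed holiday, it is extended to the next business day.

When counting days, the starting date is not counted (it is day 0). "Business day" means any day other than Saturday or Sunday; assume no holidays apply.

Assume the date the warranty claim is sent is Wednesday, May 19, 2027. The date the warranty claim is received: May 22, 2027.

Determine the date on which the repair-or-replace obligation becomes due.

The last day of the inspection period: 21 calendar days after May 19, 2027 is Jun 9, 2027.
The last day of the response period: Jun 9, 2027 + 20 days = Jun 29, 2027.
The last day of the waiting period: 25 calendar days after Jun 29, 2027 is Jul 24, 2027.
The date on which the repair-or-replace obligation becomes due: 18 calendar days after Jul 24, 2027 is Aug 11, 2027. Aug 11, 2027 is a Wednesday, so no roll-forward applies.

Aug 11, 2027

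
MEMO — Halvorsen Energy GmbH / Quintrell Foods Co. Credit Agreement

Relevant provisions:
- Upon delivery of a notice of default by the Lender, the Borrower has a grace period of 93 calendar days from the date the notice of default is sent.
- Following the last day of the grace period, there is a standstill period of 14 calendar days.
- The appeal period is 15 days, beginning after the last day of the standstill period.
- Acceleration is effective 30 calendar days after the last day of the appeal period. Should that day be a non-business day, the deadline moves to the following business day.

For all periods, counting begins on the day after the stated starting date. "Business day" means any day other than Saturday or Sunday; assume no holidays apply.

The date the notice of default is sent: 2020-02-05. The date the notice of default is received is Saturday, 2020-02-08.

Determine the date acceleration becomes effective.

Adding 93 calendar days to 2020-02-05 gives 2020-05-08, which is the last day of the grace period.
The last day of the standstill period: 14 calendar days after 2020-05-08 is 2020-05-22.
Adding 15 calendar days to 2020-05-22 gives 2020-06-06, which is the last day of the appeal period.
The date acceleration becomes effective: 2020-06-06 + 30 days = 2020-07-06. 2020-07-06 is a Monday, so no roll-forward applies.

2020-07-06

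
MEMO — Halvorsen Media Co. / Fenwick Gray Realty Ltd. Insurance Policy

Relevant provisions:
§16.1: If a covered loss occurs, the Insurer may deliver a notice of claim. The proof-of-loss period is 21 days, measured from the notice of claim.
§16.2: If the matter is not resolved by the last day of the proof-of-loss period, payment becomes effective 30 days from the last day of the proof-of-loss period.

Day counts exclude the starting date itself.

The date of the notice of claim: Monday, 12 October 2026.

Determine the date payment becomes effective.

2 December 2026

The last day of the proof-of-loss period: 12 October 2026 + 21 days = 2 November 2026.
The date payment becomes effective: 2 November 2026 + 30 days = 2 December 2026.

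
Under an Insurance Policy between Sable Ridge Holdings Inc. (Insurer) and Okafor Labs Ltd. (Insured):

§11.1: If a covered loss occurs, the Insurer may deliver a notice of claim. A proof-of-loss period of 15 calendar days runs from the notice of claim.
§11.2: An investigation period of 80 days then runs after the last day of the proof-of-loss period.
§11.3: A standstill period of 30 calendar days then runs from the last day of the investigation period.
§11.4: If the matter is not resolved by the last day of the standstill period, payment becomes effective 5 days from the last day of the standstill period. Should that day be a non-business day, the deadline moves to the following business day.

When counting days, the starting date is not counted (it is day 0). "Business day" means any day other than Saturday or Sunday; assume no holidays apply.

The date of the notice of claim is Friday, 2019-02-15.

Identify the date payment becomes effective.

2019-06-25

The last day of the proof-of-loss period: 2019-02-15 + 15 days = 2019-03-02.
The last day of the investigation period: 2019-03-02 + 80 days = 2019-05-21.
Adding 30 calendar days to 2019-05-21 gives 2019-06-20, which is the last day of the standstill period.
The date payment becomes effective: 5 calendar days after 2019-06-20 is 2019-06-25. 2019-06-25 is a Tuesday, so no roll-forward applies.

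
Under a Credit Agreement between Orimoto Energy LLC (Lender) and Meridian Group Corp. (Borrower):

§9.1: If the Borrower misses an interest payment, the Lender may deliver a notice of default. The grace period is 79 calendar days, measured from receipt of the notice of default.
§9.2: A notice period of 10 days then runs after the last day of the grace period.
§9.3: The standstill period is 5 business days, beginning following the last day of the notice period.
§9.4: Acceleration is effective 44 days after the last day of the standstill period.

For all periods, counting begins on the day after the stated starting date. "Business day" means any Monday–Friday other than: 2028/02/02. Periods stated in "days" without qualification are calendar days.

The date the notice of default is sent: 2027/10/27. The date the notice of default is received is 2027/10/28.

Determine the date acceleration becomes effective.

Adding 79 calendar days to 2027/10/28 gives 2028/01/15, which is the last day of the grace period.
The last day of the notice period: 2028/01/15 + 10 days = 2028/01/25.
From Tuesday, 2028/01/25, 5 business days (Jan 26, Jan 27, Jan 28, Jan 31, Feb 1, skipping weekends) brings us to Tuesday, 2028/02/01, which is the last day of the standstill period.
The date acceleration becomes effective: 44 calendar days after 2028/02/01 is 2028/03/16.

2028/03/16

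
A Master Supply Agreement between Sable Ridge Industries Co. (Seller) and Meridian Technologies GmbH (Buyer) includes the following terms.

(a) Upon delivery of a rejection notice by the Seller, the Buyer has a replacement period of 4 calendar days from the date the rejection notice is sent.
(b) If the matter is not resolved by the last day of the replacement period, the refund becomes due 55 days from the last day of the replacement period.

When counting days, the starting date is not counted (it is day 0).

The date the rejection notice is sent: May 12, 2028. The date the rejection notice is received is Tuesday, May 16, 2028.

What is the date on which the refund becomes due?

July 10, 2028

Adding 4 calendar days to May 12, 2028 gives May 16, 2028, which is the last day of the replacement period.
The date on which the refund becomes due: 55 calendar days after May 16, 2028 is July 10, 2028.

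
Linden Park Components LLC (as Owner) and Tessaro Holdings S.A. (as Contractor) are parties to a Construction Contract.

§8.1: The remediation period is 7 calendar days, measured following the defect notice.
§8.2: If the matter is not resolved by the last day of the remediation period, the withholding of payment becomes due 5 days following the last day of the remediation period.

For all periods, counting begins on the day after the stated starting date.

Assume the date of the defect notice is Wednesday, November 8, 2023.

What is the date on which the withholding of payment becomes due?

The last day of the remediation period: 7 calendar days after November 8, 2023 is November 15, 2023.
The date on which the withholding of payment becomes due: November 15, 2023 + 5 days = November 20, 2023.

November 20, 2023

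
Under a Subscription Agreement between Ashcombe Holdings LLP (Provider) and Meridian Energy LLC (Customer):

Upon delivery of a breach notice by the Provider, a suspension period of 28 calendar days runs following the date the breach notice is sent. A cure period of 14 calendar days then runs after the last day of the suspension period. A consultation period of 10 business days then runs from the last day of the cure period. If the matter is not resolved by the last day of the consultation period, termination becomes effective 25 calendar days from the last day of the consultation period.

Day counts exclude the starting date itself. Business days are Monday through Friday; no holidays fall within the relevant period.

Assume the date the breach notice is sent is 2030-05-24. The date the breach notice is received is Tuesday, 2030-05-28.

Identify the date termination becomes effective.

The last day of the suspension period: 2030-05-24 + 28 days = 2030-06-21.
Adding 14 calendar days to 2030-06-21 gives 2030-07-05, which is the last day of the cure period.
The last day of the consultation period: counting 10 business days from Friday, 2030-07-05 (Jul 8, Jul 9, Jul 10, Jul 11, Jul 12, Jul 15, Jul 16, Jul 17, Jul 18, Jul 19, skipping weekends) reaches Friday, 2030-07-19.
The date termination becomes effective: 2030-07-19 + 25 days = 2030-08-13.

2030-08-13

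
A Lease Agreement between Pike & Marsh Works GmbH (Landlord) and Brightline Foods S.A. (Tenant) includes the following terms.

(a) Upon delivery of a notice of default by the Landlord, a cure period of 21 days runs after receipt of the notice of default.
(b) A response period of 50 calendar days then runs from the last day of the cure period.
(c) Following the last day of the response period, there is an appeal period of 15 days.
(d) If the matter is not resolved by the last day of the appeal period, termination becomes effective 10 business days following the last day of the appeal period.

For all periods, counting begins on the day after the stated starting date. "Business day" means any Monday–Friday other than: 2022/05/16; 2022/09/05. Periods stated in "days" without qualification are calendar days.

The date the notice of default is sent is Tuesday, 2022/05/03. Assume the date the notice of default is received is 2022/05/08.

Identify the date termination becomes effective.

The last day of the cure period: 2022/05/08 + 21 days = 2022/05/29.
The last day of the response period: 50 calendar days after 2022/05/29 is 2022/07/18.
Adding 15 calendar days to 2022/07/18 gives 2022/08/02, which is the last day of the appeal period.
From Tuesday, 2022/08/02, 10 business days (Aug 3, Aug 4, Aug 5, Aug 8, Aug 9, Aug 10, Aug 11, Aug 12, Aug 15, Aug 16, skipping weekends) brings us to Tuesday, 2022/08/16, which is the date termination becomes effective.

2022/08/16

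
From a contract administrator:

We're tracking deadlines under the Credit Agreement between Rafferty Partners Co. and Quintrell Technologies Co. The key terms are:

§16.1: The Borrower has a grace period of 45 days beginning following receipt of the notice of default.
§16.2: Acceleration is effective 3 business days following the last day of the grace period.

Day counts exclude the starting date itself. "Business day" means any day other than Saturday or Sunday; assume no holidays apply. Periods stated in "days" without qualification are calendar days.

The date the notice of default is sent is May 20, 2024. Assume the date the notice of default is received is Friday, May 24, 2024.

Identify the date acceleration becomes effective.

July 11, 2024

The last day of the grace period: 45 calendar days after May 24, 2024 is July 8, 2024.
The date acceleration becomes effective: 3 business days after Monday, July 8, 2024, skipping weekends — Jul 9, Jul 10, Jul 11 — lands on Thursday, July 11, 2024.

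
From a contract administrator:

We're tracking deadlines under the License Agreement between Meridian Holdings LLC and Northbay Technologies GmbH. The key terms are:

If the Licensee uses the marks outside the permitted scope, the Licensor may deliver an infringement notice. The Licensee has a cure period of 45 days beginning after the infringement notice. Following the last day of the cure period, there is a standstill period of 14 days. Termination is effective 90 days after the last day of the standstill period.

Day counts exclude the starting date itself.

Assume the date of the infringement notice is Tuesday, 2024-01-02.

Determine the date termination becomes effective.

The last day of the cure period: 2024-01-02 + 45 days = 2024-02-16.
The last day of the standstill period: 14 calendar days after 2024-02-16 is 2024-03-01.
The date termination becomes effective: 90 calendar days after 2024-03-01 is 2024-05-30.

2024-05-30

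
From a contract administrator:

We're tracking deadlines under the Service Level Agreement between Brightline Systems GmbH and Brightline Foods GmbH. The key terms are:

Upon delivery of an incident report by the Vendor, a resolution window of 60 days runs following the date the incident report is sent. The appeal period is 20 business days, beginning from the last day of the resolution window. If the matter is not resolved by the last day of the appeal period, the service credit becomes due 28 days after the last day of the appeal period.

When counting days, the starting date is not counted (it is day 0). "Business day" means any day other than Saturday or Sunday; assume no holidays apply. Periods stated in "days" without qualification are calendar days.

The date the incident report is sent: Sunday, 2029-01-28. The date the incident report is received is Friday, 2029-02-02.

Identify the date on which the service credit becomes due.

2029-05-24

The last day of the resolution window: 2029-01-28 + 60 days = 2029-03-29.
The last day of the appeal period: 20 business days after Thursday, 2029-03-29, skipping weekends — Mar 30, Apr 2, Apr 3, Apr 4, …, Apr 24, Apr 25, Apr 26 — lands on Thursday, 2029-04-26.
Adding 28 calendar days to 2029-04-26 gives 2029-05-24, which is the date on which the service credit becomes due.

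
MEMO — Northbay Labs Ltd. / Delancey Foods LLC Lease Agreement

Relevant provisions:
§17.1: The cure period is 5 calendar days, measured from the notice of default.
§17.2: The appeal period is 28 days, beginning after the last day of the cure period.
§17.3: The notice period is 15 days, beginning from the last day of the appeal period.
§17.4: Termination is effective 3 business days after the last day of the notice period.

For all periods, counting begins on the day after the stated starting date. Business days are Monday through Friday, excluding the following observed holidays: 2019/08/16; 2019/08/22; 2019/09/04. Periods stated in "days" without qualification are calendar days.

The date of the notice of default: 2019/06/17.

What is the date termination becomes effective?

Adding 5 calendar days to 2019/06/17 gives 2019/06/22, which is the last day of the cure period.
The last day of the appeal period: 2019/06/22 + 28 days = 2019/07/20.
The last day of the notice period: 15 calendar days after 2019/07/20 is 2019/08/04.
The date termination becomes effective: 3 business days after Sunday, 2019/08/04, skipping weekends — Aug 5, Aug 6, Aug 7 — lands on Wednesday, 2019/08/07.

2019/08/07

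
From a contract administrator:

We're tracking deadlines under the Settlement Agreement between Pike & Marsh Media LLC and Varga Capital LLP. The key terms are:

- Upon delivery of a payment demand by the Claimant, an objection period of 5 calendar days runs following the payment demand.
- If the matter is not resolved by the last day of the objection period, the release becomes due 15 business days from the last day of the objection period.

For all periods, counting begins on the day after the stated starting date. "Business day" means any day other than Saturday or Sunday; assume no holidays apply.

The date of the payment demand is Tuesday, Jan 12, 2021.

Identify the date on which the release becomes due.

Feb 5, 2021

Adding 5 calendar days to Jan 12, 2021 gives Jan 17, 2021, which is the last day of the objection period.
From Sunday, Jan 17, 2021, 15 business days (Jan 18, Jan 19, Jan 20, Jan 21, …, Feb 3, Feb 4, Feb 5, skipping weekends) brings us to Friday, Feb 5, 2021, which is the date on which the release becomes due.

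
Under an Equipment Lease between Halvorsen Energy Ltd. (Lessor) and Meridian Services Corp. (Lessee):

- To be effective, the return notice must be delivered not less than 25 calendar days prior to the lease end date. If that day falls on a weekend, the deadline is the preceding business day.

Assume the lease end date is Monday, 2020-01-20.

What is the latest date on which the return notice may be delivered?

2020-01-20 minus 25 days is 2019-12-26. That is a Thursday, so no adjustment is needed.

2019-12-26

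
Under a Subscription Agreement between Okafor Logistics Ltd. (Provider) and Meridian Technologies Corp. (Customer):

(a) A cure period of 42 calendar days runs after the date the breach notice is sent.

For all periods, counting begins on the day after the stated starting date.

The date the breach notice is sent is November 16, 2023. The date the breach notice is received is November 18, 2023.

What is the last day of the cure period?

December 28, 2023

The last day of the cure period: 42 calendar days after November 16, 2023 is December 28, 2023.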